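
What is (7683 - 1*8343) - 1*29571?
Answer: -30231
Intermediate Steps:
(7683 - 1*8343) - 1*29571 = (7683 - 8343) - 29571 = -660 - 29571 = -30231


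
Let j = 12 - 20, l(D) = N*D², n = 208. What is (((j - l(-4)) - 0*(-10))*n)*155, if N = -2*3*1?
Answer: 2837120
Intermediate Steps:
N = -6 (N = -6*1 = -6)
l(D) = -6*D²
j = -8
(((j - l(-4)) - 0*(-10))*n)*155 = (((-8 - (-6)*(-4)²) - 0*(-10))*208)*155 = (((-8 - (-6)*16) - 1*0)*208)*155 = (((-8 - 1*(-96)) + 0)*208)*155 = (((-8 + 96) + 0)*208)*155 = ((88 + 0)*208)*155 = (88*208)*155 = 18304*155 = 2837120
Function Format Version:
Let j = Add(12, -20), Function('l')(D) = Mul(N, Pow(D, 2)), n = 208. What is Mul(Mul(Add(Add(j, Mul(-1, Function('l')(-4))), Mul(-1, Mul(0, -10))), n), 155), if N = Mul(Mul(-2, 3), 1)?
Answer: 2837120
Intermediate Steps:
N = -6 (N = Mul(-6, 1) = -6)
Function('l')(D) = Mul(-6, Pow(D, 2))
j = -8
Mul(Mul(Add(Add(j, Mul(-1, Function('l')(-4))), Mul(-1, Mul(0, -10))), n), 155) = Mul(Mul(Add(Add(-8, Mul(-1, Mul(-6, Pow(-4, 2)))), Mul(-1, Mul(0, -10))), 208), 155) = Mul(Mul(Add(Add(-8, Mul(-1, Mul(-6, 16))), Mul(-1, 0)), 208), 155) = Mul(Mul(Add(Add(-8, Mul(-1, -96)), 0), 208), 155) = Mul(Mul(Add(Add(-8, 96), 0), 208), 155) = Mul(Mul(Add(88, 0), 208), 155) = Mul(Mul(88, 208), 155) = Mul(18304, 155) = 2837120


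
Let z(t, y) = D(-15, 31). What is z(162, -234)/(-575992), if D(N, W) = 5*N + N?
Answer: 45/287996 ≈ 0.00015625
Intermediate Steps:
D(N, W) = 6*N
z(t, y) = -90 (z(t, y) = 6*(-15) = -90)
z(162, -234)/(-575992) = -90/(-575992) = -90*(-1/575992) = 45/287996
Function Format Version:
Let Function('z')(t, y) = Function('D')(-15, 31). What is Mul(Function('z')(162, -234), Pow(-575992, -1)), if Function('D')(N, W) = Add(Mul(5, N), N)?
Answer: Rational(45, 287996) ≈ 0.00015625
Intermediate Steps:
Function('D')(N, W) = Mul(6, N)
Function('z')(t, y) = -90 (Function('z')(t, y) = Mul(6, -15) = -90)
Mul(Function('z')(162, -234), Pow(-575992, -1)) = Mul(-90, Pow(-575992, -1)) = Mul(-90, Rational(-1, 575992)) = Rational(45, 287996)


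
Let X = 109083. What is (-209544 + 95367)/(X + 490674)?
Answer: -38059/199919 ≈ -0.19037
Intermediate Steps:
(-209544 + 95367)/(X + 490674) = (-209544 + 95367)/(109083 + 490674) = -114177/599757 = -114177*1/599757 = -38059/199919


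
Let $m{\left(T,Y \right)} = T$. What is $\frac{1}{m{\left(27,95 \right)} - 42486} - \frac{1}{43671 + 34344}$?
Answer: $- \frac{13386}{368048765} \approx -3.637 \cdot 10^{-5}$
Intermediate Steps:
$\frac{1}{m{\left(27,95 \right)} - 42486} - \frac{1}{43671 + 34344} = \frac{1}{27 - 42486} - \frac{1}{43671 + 34344} = \frac{1}{-42459} - \frac{1}{78015} = - \frac{1}{42459} - \frac{1}{78015} = - \frac{13386}{368048765}$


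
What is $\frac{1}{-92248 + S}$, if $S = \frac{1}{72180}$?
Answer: $- \frac{72180}{6658460639} \approx -1.084 \cdot 10^{-5}$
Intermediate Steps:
$S = \frac{1}{72180} \approx 1.3854 \cdot 10^{-5}$
$\frac{1}{-92248 + S} = \frac{1}{-92248 + \frac{1}{72180}} = \frac{1}{- \frac{6658460639}{72180}} = - \frac{72180}{6658460639}$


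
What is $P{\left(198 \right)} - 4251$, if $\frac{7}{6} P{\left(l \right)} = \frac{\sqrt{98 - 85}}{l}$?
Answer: $-4251 + \frac{\sqrt{13}}{231} \approx -4251.0$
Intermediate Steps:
$P{\left(l \right)} = \frac{6 \sqrt{13}}{7 l}$ ($P{\left(l \right)} = \frac{6 \frac{\sqrt{98 - 85}}{l}}{7} = \frac{6 \frac{\sqrt{13}}{l}}{7} = \frac{6 \sqrt{13}}{7 l}$)
$P{\left(198 \right)} - 4251 = \frac{6 \sqrt{13}}{7 \cdot 198} - 4251 = \frac{6}{7} \sqrt{13} \cdot \frac{1}{198} - 4251 = \frac{\sqrt{13}}{231} - 4251 = -4251 + \frac{\sqrt{13}}{231}$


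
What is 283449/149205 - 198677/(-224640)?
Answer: 6221172343/2234494080 ≈ 2.7842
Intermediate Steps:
283449/149205 - 198677/(-224640) = 283449*(1/149205) - 198677*(-1/224640) = 94483/49735 + 198677/224640 = 6221172343/2234494080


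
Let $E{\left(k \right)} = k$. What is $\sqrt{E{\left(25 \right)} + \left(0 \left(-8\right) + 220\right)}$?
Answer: $7 \sqrt{5} \approx 15.652$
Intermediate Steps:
$\sqrt{E{\left(25 \right)} + \left(0 \left(-8\right) + 220\right)} = \sqrt{25 + \left(0 \left(-8\right) + 220\right)} = \sqrt{25 + \left(0 + 220\right)} = \sqrt{25 + 220} = \sqrt{245} = 7 \sqrt{5}$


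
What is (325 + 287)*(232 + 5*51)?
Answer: 298044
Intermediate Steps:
(325 + 287)*(232 + 5*51) = 612*(232 + 255) = 612*487 = 298044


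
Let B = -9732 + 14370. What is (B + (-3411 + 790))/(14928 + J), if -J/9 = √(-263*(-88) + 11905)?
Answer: 10036592/73335405 + 2017*√35049/24445135 ≈ 0.15231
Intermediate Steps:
B = 4638
J = -9*√35049 (J = -9*√(-263*(-88) + 11905) = -9*√(23144 + 11905) = -9*√35049 ≈ -1684.9)
(B + (-3411 + 790))/(14928 + J) = (4638 + (-3411 + 790))/(14928 - 9*√35049) = (4638 - 2621)/(14928 - 9*√35049) = 2017/(14928 - 9*√35049)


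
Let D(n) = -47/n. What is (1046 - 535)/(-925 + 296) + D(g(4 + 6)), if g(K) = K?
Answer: -34673/6290 ≈ -5.5124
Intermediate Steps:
(1046 - 535)/(-925 + 296) + D(g(4 + 6)) = (1046 - 535)/(-925 + 296) - 47/(4 + 6) = 511/(-629) - 47/10 = 511*(-1/629) - 47*1/10 = -511/629 - 47/10 = -34673/6290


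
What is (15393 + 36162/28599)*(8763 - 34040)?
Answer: -3709488800871/9533 ≈ -3.8912e+8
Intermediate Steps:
(15393 + 36162/28599)*(8763 - 34040) = (15393 + 36162*(1/28599))*(-25277) = (15393 + 12054/9533)*(-25277) = (146753523/9533)*(-25277) = -3709488800871/9533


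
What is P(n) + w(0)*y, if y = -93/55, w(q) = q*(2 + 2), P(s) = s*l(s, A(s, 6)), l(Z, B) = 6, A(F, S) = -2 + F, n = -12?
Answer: -72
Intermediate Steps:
P(s) = 6*s (P(s) = s*6 = 6*s)
w(q) = 4*q (w(q) = q*4 = 4*q)
y = -93/55 (y = -93*1/55 = -93/55 ≈ -1.6909)
P(n) + w(0)*y = 6*(-12) + (4*0)*(-93/55) = -72 + 0*(-93/55) = -72 + 0 = -72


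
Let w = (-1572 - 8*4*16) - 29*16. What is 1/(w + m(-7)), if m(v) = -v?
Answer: -1/2541 ≈ -0.00039355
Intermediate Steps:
w = -2548 (w = (-1572 - 32*16) - 464 = (-1572 - 512) - 464 = -2084 - 464 = -2548)
1/(w + m(-7)) = 1/(-2548 - 1*(-7)) = 1/(-2548 + 7) = 1/(-2541) = -1/2541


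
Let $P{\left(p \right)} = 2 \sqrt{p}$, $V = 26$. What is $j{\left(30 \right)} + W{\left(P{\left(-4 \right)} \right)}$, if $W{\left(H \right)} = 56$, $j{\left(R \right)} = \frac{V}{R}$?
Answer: $\frac{853}{15} \approx 56.867$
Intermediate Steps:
$j{\left(R \right)} = \frac{26}{R}$
$j{\left(30 \right)} + W{\left(P{\left(-4 \right)} \right)} = \frac{26}{30} + 56 = 26 \cdot \frac{1}{30} + 56 = \frac{13}{15} + 56 = \frac{853}{15}$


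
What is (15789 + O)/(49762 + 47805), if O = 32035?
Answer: 47824/97567 ≈ 0.49017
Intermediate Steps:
(15789 + O)/(49762 + 47805) = (15789 + 32035)/(49762 + 47805) = 47824/97567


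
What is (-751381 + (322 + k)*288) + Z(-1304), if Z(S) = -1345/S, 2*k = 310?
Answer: -800661175/1304 ≈ -6.1400e+5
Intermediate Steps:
k = 155 (k = (1/2)*310 = 155)
(-751381 + (322 + k)*288) + Z(-1304) = (-751381 + (322 + 155)*288) - 1345/(-1304) = (-751381 + 477*288) - 1345*(-1/1304) = (-751381 + 137376) + 1345/1304 = -614005 + 1345/1304 = -800661175/1304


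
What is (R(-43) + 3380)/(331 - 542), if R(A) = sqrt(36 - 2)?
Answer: -3380/211 - sqrt(34)/211 ≈ -16.047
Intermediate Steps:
R(A) = sqrt(34)
(R(-43) + 3380)/(331 - 542) = (sqrt(34) + 3380)/(331 - 542) = (3380 + sqrt(34))/(-211) = (3380 + sqrt(34))*(-1/211) = -3380/211 - sqrt(34)/211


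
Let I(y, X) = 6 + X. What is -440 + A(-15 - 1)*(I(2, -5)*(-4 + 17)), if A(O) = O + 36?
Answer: -180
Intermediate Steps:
A(O) = 36 + O
-440 + A(-15 - 1)*(I(2, -5)*(-4 + 17)) = -440 + (36 + (-15 - 1))*((6 - 5)*(-4 + 17)) = -440 + (36 - 16)*(1*13) = -440 + 20*13 = -440 + 260 = -180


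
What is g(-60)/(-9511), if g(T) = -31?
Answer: 31/9511 ≈ 0.0032594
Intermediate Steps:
g(-60)/(-9511) = -31/(-9511) = -31*(-1/9511) = 31/9511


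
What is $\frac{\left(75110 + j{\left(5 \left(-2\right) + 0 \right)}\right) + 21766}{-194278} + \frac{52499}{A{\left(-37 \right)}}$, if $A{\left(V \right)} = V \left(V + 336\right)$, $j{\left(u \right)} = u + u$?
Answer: $- \frac{5635459325}{1074648757} \approx -5.244$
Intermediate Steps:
$j{\left(u \right)} = 2 u$
$A{\left(V \right)} = V \left(336 + V\right)$
$\frac{\left(75110 + j{\left(5 \left(-2\right) + 0 \right)}\right) + 21766}{-194278} + \frac{52499}{A{\left(-37 \right)}} = \frac{\left(75110 + 2 \left(5 \left(-2\right) + 0\right)\right) + 21766}{-194278} + \frac{52499}{\left(-37\right) \left(336 - 37\right)} = \left(\left(75110 + 2 \left(-10 + 0\right)\right) + 21766\right) \left(- \frac{1}{194278}\right) + \frac{52499}{\left(-37\right) 299} = \left(\left(75110 + 2 \left(-10\right)\right) + 21766\right) \left(- \frac{1}{194278}\right) + \frac{52499}{-11063} = \left(\left(75110 - 20\right) + 21766\right) \left(- \frac{1}{194278}\right) + 52499 \left(- \frac{1}{11063}\right) = \left(75090 + 21766\right) \left(- \frac{1}{194278}\right) - \frac{52499}{11063} = 96856 \left(- \frac{1}{194278}\right) - \frac{52499}{11063} = - \frac{48428}{97139} - \frac{52499}{11063} = - \frac{5635459325}{1074648757}$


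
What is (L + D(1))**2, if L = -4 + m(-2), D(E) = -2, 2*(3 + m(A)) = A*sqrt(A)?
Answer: (9 + I*sqrt(2))**2 ≈ 79.0 + 25.456*I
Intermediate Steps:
m(A) = -3 + A**(3/2)/2 (m(A) = -3 + (A*sqrt(A))/2 = -3 + A**(3/2)/2)
L = -7 - I*sqrt(2) (L = -4 + (-3 + (-2)**(3/2)/2) = -4 + (-3 + (-2*I*sqrt(2))/2) = -4 + (-3 - I*sqrt(2)) = -7 - I*sqrt(2) ≈ -7.0 - 1.4142*I)
(L + D(1))**2 = ((-7 - I*sqrt(2)) - 2)**2 = (-9 - I*sqrt(2))**2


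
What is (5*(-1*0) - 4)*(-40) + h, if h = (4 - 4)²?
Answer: 160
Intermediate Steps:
h = 0 (h = 0² = 0)
(5*(-1*0) - 4)*(-40) + h = (5*(-1*0) - 4)*(-40) + 0 = (5*0 - 4)*(-40) + 0 = (0 - 4)*(-40) + 0 = -4*(-40) + 0 = 160 + 0 = 160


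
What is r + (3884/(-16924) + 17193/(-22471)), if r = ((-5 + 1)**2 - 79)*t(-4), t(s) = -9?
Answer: 53812849243/95074801 ≈ 566.01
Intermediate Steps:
r = 567 (r = ((-5 + 1)**2 - 79)*(-9) = ((-4)**2 - 79)*(-9) = (16 - 79)*(-9) = -63*(-9) = 567)
r + (3884/(-16924) + 17193/(-22471)) = 567 + (3884/(-16924) + 17193/(-22471)) = 567 + (3884*(-1/16924) + 17193*(-1/22471)) = 567 + (-971/4231 - 17193/22471) = 567 - 94562924/95074801 = 53812849243/95074801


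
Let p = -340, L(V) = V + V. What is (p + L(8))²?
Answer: 104976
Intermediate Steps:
L(V) = 2*V
(p + L(8))² = (-340 + 2*8)² = (-340 + 16)² = (-324)² = 104976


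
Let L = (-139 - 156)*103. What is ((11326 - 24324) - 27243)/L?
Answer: 40241/30385 ≈ 1.3244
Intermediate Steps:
L = -30385 (L = -295*103 = -30385)
((11326 - 24324) - 27243)/L = ((11326 - 24324) - 27243)/(-30385) = (-12998 - 27243)*(-1/30385) = -40241*(-1/30385) = 40241/30385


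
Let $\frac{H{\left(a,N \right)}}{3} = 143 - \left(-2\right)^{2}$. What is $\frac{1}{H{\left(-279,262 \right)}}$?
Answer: $\frac{1}{417} \approx 0.0023981$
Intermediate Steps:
$H{\left(a,N \right)} = 417$ ($H{\left(a,N \right)} = 3 \left(143 - \left(-2\right)^{2}\right) = 3 \left(143 - 4\right) = 3 \cdot 139 = 417$)
$\frac{1}{H{\left(-279,262 \right)}} = \frac{1}{417}$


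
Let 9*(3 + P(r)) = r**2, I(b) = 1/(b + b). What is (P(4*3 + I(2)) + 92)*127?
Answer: 1932559/144 ≈ 13421.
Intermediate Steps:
I(b) = 1/(2*b)
P(r) = -3 + r**2/9
(P(4*3 + I(2)) + 92)*127 = ((-3 + (4*3 + (1/2)/2)**2/9) + 92)*127 = ((-3 + (12 + (1/2)*(1/2))**2/9) + 92)*127 = ((-3 + (12 + 1/4)**2/9) + 92)*127 = ((-3 + (49/4)**2/9) + 92)*127 = ((-3 + (1/9)*(2401/16)) + 92)*127 = ((-3 + 2401/144) + 92)*127 = (1969/144 + 92)*127 = (15217/144)*127 = 1932559/144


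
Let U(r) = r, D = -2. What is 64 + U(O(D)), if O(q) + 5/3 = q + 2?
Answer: 187/3 ≈ 62.333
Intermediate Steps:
O(q) = ⅓ + q (O(q) = -5/3 + (q + 2) = -5/3 + (2 + q) = ⅓ + q)
64 + U(O(D)) = 64 + (⅓ - 2) = 64 - 5/3 = 187/3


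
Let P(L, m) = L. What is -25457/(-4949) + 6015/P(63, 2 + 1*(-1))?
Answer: 1493906/14847 ≈ 100.62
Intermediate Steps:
-25457/(-4949) + 6015/P(63, 2 + 1*(-1)) = -25457/(-4949) + 6015/63 = -25457*(-1/4949) + 6015*(1/63) = 25457/4949 + 2005/21 = 1493906/14847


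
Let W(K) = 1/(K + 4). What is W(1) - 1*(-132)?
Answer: 661/5 ≈ 132.20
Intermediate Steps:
W(K) = 1/(4 + K)
W(1) - 1*(-132) = 1/(4 + 1) - 1*(-132) = 1/5 + 132 = ⅕ + 132 = 661/5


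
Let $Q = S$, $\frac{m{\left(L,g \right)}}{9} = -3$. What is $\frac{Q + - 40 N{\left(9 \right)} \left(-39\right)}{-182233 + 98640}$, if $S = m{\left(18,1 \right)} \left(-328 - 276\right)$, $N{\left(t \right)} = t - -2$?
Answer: $- \frac{33468}{83593} \approx -0.40037$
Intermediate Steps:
$m{\left(L,g \right)} = -27$ ($m{\left(L,g \right)} = 9 \left(-3\right) = -27$)
$N{\left(t \right)} = 2 + t$ ($N{\left(t \right)} = t + 2 = 2 + t$)
$S = 16308$ ($S = - 27 \left(-328 - 276\right) = \left(-27\right) \left(-604\right) = 16308$)
$Q = 16308$
$\frac{Q + - 40 N{\left(9 \right)} \left(-39\right)}{-182233 + 98640} = \frac{16308 + - 40 \left(2 + 9\right) \left(-39\right)}{-182233 + 98640} = \frac{16308 + \left(-40\right) 11 \left(-39\right)}{-83593} = \left(16308 - -17160\right) \left(- \frac{1}{83593}\right) = \left(16308 + 17160\right) \left(- \frac{1}{83593}\right) = 33468 \left(- \frac{1}{83593}\right) = - \frac{33468}{83593}$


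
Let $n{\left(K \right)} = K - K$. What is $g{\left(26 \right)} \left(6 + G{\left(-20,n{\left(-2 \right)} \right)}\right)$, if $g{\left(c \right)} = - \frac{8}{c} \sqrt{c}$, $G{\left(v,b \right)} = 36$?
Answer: $- \frac{168 \sqrt{26}}{13} \approx -65.895$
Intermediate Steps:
$n{\left(K \right)} = 0$
$g{\left(c \right)} = - \frac{8}{\sqrt{c}}$
$g{\left(26 \right)} \left(6 + G{\left(-20,n{\left(-2 \right)} \right)}\right) = - \frac{8}{\sqrt{26}} \left(6 + 36\right) = - 8 \frac{\sqrt{26}}{26} \cdot 42 = - \frac{4 \sqrt{26}}{13} \cdot 42 = - \frac{168 \sqrt{26}}{13}$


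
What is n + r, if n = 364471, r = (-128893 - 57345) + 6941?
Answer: 185174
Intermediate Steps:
r = -179297 (r = -186238 + 6941 = -179297)
n + r = 364471 - 179297 = 185174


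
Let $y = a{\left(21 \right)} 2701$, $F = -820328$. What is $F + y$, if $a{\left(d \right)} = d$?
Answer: $-763607$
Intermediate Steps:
$y = 56721$ ($y = 21 \cdot 2701 = 56721$)
$F + y = -820328 + 56721 = -763607$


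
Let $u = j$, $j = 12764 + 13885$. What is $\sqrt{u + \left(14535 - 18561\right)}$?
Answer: $\sqrt{22623} \approx 150.41$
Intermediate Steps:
$j = 26649$
$u = 26649$
$\sqrt{u + \left(14535 - 18561\right)} = \sqrt{26649 + \left(14535 - 18561\right)} = \sqrt{26649 - 4026} = \sqrt{22623}$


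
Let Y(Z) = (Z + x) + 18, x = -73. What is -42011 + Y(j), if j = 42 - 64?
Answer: -42088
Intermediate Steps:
j = -22
Y(Z) = -55 + Z (Y(Z) = (Z - 73) + 18 = (-73 + Z) + 18 = -55 + Z)
-42011 + Y(j) = -42011 + (-55 - 22) = -42011 - 77 = -42088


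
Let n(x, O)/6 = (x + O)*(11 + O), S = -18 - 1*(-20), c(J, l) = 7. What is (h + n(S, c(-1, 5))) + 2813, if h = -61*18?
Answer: 2687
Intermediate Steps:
S = 2 (S = -18 + 20 = 2)
h = -1098
n(x, O) = 6*(11 + O)*(O + x) (n(x, O) = 6*((x + O)*(11 + O)) = 6*((O + x)*(11 + O)) = 6*((11 + O)*(O + x)) = 6*(11 + O)*(O + x))
(h + n(S, c(-1, 5))) + 2813 = (-1098 + (6*7² + 66*7 + 66*2 + 6*7*2)) + 2813 = (-1098 + (6*49 + 462 + 132 + 84)) + 2813 = (-1098 + (294 + 462 + 132 + 84)) + 2813 = (-1098 + 972) + 2813 = -126 + 2813 = 2687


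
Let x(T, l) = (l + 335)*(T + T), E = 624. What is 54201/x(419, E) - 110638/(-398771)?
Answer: 15789590081/45781303426 ≈ 0.34489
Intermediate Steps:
x(T, l) = 2*T*(335 + l) (x(T, l) = (335 + l)*(2*T) = 2*T*(335 + l))
54201/x(419, E) - 110638/(-398771) = 54201/((2*419*(335 + 624))) - 110638/(-398771) = 54201/((2*419*959)) - 110638*(-1/398771) = 54201/803642 + 110638/398771 = 54201*(1/803642) + 110638/398771 = 7743/114806 + 110638/398771 = 15789590081/45781303426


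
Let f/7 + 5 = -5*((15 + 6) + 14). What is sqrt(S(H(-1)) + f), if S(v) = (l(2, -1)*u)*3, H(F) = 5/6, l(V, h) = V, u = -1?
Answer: I*sqrt(1266) ≈ 35.581*I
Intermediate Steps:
H(F) = 5/6 (H(F) = 5*(1/6) = 5/6)
S(v) = -6 (S(v) = (2*(-1))*3 = -2*3 = -6)
f = -1260 (f = -35 + 7*(-5*((15 + 6) + 14)) = -35 + 7*(-5*(21 + 14)) = -35 + 7*(-5*35) = -35 + 7*(-175) = -35 - 1225 = -1260)
sqrt(S(H(-1)) + f) = sqrt(-6 - 1260) = sqrt(-1266) = I*sqrt(1266)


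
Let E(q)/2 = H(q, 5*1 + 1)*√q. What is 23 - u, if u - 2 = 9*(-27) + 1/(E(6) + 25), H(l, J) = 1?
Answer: 158639/601 + 2*√6/601 ≈ 263.97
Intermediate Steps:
E(q) = 2*√q (E(q) = 2*(1*√q) = 2*√q)
u = -241 + 1/(25 + 2*√6) (u = 2 + (9*(-27) + 1/(2*√6 + 25)) = 2 + (-243 + 1/(25 + 2*√6)) = -241 + 1/(25 + 2*√6) ≈ -240.97)
23 - u = 23 - (-144816/601 - 2*√6/601) = 23 + (144816/601 + 2*√6/601) = 158639/601 + 2*√6/601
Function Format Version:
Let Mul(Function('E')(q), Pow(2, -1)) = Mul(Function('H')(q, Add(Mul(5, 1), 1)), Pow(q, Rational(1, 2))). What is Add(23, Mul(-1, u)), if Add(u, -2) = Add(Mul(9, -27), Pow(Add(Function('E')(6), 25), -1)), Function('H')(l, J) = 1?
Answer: Add(Rational(158639, 601), Mul(Rational(2, 601), Pow(6, Rational(1, 2)))) ≈ 263.97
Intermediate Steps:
Function('E')(q) = Mul(2, Pow(q, Rational(1, 2))) (Function('E')(q) = Mul(2, Mul(1, Pow(q, Rational(1, 2)))) = Mul(2, Pow(q, Rational(1, 2))))
u = Add(-241, Pow(Add(25, Mul(2, Pow(6, Rational(1, 2)))), -1)) (u = Add(2, Add(Mul(9, -27), Pow(Add(Mul(2, Pow(6, Rational(1, 2))), 25), -1))) = Add(2, Add(-243, Pow(Add(25, Mul(2, Pow(6, Rational(1, 2)))), -1))) = Add(-241, Pow(Add(25, Mul(2, Pow(6, Rational(1, 2)))), -1)) ≈ -240.97)
Add(23, Mul(-1, u)) = Add(23, Mul(-1, Add(Rational(-144816, 601), Mul(Rational(-2, 601), Pow(6, Rational(1, 2)))))) = Add(23, Add(Rational(144816, 601), Mul(Rational(2, 601), Pow(6, Rational(1, 2))))) = Add(Rational(158639, 601), Mul(Rational(2, 601), Pow(6, Rational(1, 2))))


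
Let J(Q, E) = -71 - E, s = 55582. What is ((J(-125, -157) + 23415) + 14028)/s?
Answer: 37529/55582 ≈ 0.67520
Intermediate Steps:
((J(-125, -157) + 23415) + 14028)/s = (((-71 - 1*(-157)) + 23415) + 14028)/55582 = (((-71 + 157) + 23415) + 14028)*(1/55582) = ((86 + 23415) + 14028)*(1/55582) = (23501 + 14028)*(1/55582) = 37529*(1/55582) = 37529/55582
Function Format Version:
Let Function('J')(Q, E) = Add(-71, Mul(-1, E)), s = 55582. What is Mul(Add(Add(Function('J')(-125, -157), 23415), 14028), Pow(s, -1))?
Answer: Rational(37529, 55582) ≈ 0.67520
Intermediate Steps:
Mul(Add(Add(Function('J')(-125, -157), 23415), 14028), Pow(s, -1)) = Mul(Add(Add(Add(-71, Mul(-1, -157)), 23415), 14028), Pow(55582, -1)) = Mul(Add(Add(Add(-71, 157), 23415), 14028), Rational(1, 55582)) = Mul(Add(Add(86, 23415), 14028), Rational(1, 55582)) = Mul(Add(23501, 14028), Rational(1, 55582)) = Mul(37529, Rational(1, 55582)) = Rational(37529, 55582)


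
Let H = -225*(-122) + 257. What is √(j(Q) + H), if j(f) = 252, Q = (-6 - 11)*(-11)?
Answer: √27959 ≈ 167.21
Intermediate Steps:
Q = 187 (Q = -17*(-11) = 187)
H = 27707 (H = 27450 + 257 = 27707)
√(j(Q) + H) = √(252 + 27707) = √27959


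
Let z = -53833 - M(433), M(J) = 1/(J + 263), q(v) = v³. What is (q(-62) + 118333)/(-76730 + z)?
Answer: 83516520/90871849 ≈ 0.91906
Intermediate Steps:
M(J) = 1/(263 + J)
z = -37467769/696 (z = -53833 - 1/(263 + 433) = -53833 - 1/696 = -37467769/696 ≈ -53833.)
(q(-62) + 118333)/(-76730 + z) = ((-62)³ + 118333)/(-76730 - 37467769/696) = (-238328 + 118333)/(-90871849/696) = -119995*(-696/90871849) = 83516520/90871849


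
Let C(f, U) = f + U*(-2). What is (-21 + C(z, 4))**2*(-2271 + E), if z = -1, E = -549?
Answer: -2538000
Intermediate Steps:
C(f, U) = f - 2*U
(-21 + C(z, 4))**2*(-2271 + E) = (-21 + (-1 - 2*4))**2*(-2271 - 549) = (-21 + (-1 - 8))**2*(-2820) = (-21 - 9)**2*(-2820) = (-30)**2*(-2820) = 900*(-2820) = -2538000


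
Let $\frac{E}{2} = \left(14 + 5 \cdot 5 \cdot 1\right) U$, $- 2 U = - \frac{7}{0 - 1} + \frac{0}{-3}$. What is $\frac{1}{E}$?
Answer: $- \frac{1}{273} \approx -0.003663$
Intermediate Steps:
$U = - \frac{7}{2}$ ($U = - \frac{- \frac{7}{0 - 1} + \frac{0}{-3}}{2} = - \frac{- \frac{7}{-1} + 0 \left(- \frac{1}{3}\right)}{2} = - \frac{\left(-7\right) \left(-1\right) + 0}{2} = - \frac{7 + 0}{2} = \left(- \frac{1}{2}\right) 7 = - \frac{7}{2} \approx -3.5$)
$E = -273$ ($E = 2 \left(14 + 5 \cdot 5 \cdot 1\right) \left(- \frac{7}{2}\right) = 2 \left(14 + 25 \cdot 1\right) \left(- \frac{7}{2}\right) = 2 \left(14 + 25\right) \left(- \frac{7}{2}\right) = 2 \cdot 39 \left(- \frac{7}{2}\right) = 2 \left(- \frac{273}{2}\right) = -273$)
$\frac{1}{E} = \frac{1}{-273} = - \frac{1}{273}$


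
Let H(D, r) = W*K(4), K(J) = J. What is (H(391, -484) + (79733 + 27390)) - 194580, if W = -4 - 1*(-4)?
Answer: -87457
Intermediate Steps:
W = 0 (W = -4 + 4 = 0)
H(D, r) = 0 (H(D, r) = 0*4 = 0)
(H(391, -484) + (79733 + 27390)) - 194580 = (0 + (79733 + 27390)) - 194580 = (0 + 107123) - 194580 = 107123 - 194580 = -87457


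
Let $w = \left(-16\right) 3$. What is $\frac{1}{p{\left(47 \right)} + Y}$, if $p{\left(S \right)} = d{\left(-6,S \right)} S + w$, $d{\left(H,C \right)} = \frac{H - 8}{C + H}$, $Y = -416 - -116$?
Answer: $- \frac{41}{14926} \approx -0.0027469$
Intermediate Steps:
$Y = -300$ ($Y = -416 + 116 = -300$)
$d{\left(H,C \right)} = \frac{-8 + H}{C + H}$
$w = -48$
$p{\left(S \right)} = -48 - \frac{14 S}{-6 + S}$ ($p{\left(S \right)} = \frac{-8 - 6}{S - 6} S - 48 = \frac{1}{-6 + S} \left(-14\right) S - 48 = - \frac{14}{-6 + S} S - 48 = - \frac{14 S}{-6 + S} - 48 = -48 - \frac{14 S}{-6 + S}$)
$\frac{1}{p{\left(47 \right)} + Y} = \frac{1}{\frac{2 \left(144 - 1457\right)}{-6 + 47} - 300} = \frac{1}{\frac{2 \left(144 - 1457\right)}{41} - 300} = \frac{1}{2 \cdot \frac{1}{41} \left(-1313\right) - 300} = \frac{1}{- \frac{2626}{41} - 300} = \frac{1}{- \frac{14926}{41}} = - \frac{41}{14926}$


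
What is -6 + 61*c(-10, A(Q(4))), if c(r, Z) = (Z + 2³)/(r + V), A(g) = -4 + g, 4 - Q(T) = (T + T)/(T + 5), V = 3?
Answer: -4282/63 ≈ -67.968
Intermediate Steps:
Q(T) = 4 - 2*T/(5 + T) (Q(T) = 4 - (T + T)/(T + 5) = 4 - 2*T/(5 + T))
c(r, Z) = (8 + Z)/(3 + r) (c(r, Z) = (Z + 2³)/(r + 3) = (Z + 8)/(3 + r) = (8 + Z)/(3 + r))
-6 + 61*c(-10, A(Q(4))) = -6 + 61*((8 + (-4 + 2*(10 + 4)/(5 + 4)))/(3 - 10)) = -6 + 61*((8 + (-4 + 2*14/9))/(-7)) = -6 + 61*(-(8 + (-4 + 2*(⅑)*14))/7) = -6 + 61*(-(8 + (-4 + 28/9))/7) = -6 + 61*(-(8 - 8/9)/7) = -6 + 61*(-⅐*64/9) = -6 + 61*(-64/63) = -6 - 3904/63 = -4282/63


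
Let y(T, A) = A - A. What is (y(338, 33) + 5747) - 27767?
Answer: -22020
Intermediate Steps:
y(T, A) = 0
(y(338, 33) + 5747) - 27767 = (0 + 5747) - 27767 = 5747 - 27767 = -22020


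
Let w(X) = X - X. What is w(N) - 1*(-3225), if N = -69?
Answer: 3225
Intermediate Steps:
w(X) = 0
w(N) - 1*(-3225) = 0 - 1*(-3225) = 0 + 3225 = 3225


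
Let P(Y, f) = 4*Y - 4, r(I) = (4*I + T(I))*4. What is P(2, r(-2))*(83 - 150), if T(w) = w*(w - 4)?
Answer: -268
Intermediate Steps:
T(w) = w*(-4 + w)
r(I) = 16*I + 4*I*(-4 + I) (r(I) = (4*I + I*(-4 + I))*4 = 16*I + 4*I*(-4 + I))
P(Y, f) = -4 + 4*Y
P(2, r(-2))*(83 - 150) = (-4 + 4*2)*(83 - 150) = (-4 + 8)*(-67) = 4*(-67) = -268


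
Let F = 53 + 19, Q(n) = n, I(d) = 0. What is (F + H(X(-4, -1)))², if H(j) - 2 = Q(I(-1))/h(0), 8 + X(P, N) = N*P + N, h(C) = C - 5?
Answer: 5476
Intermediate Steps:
h(C) = -5 + C
X(P, N) = -8 + N + N*P (X(P, N) = -8 + (N*P + N) = -8 + (N + N*P) = -8 + N + N*P)
H(j) = 2 (H(j) = 2 + 0/(-5 + 0) = 2 + 0/(-5) = 2 + 0*(-⅕) = 2 + 0 = 2)
F = 72
(F + H(X(-4, -1)))² = (72 + 2)² = 74² = 5476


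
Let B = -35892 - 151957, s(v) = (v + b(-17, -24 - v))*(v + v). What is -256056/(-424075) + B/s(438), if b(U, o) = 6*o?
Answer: 603190065379/867056959800 ≈ 0.69567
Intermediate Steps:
s(v) = 2*v*(-144 - 5*v) (s(v) = (v + 6*(-24 - v))*(v + v) = (v + (-144 - 6*v))*(2*v) = (-144 - 5*v)*(2*v) = 2*v*(-144 - 5*v))
B = -187849
-256056/(-424075) + B/s(438) = -256056/(-424075) - 187849*1/(876*(-144 - 5*438)) = -256056*(-1/424075) - 187849*1/(876*(-144 - 2190)) = 256056/424075 - 187849/(2*438*(-2334)) = 256056/424075 - 187849/(-2044584) = 256056/424075 - 187849*(-1/2044584) = 256056/424075 + 187849/2044584 = 603190065379/867056959800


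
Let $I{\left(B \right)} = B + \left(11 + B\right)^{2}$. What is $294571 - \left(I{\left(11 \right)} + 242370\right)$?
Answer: $51706$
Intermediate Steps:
$294571 - \left(I{\left(11 \right)} + 242370\right) = 294571 - \left(\left(11 + \left(11 + 11\right)^{2}\right) + 242370\right) = 294571 - \left(\left(11 + 22^{2}\right) + 242370\right) = 294571 - \left(\left(11 + 484\right) + 242370\right) = 294571 - \left(495 + 242370\right) = 294571 - 242865 = 51706$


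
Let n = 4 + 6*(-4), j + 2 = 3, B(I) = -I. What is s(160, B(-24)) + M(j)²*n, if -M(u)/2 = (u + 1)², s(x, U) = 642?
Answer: -638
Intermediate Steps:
j = 1 (j = -2 + 3 = 1)
M(u) = -2*(1 + u)² (M(u) = -2*(u + 1)² = -2*(1 + u)²)
n = -20 (n = 4 - 24 = -20)
s(160, B(-24)) + M(j)²*n = 642 + (-2*(1 + 1)²)²*(-20) = 642 + (-2*2²)²*(-20) = 642 + (-2*4)²*(-20) = 642 + (-8)²*(-20) = 642 + 64*(-20) = 642 - 1280 = -638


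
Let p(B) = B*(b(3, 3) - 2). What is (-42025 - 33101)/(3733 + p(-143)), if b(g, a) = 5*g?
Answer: -37563/937 ≈ -40.089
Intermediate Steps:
p(B) = 13*B (p(B) = B*(5*3 - 2) = B*(15 - 2) = B*13 = 13*B)
(-42025 - 33101)/(3733 + p(-143)) = (-42025 - 33101)/(3733 + 13*(-143)) = -75126/(3733 - 1859) = -75126/1874 = -75126*1/1874 = -37563/937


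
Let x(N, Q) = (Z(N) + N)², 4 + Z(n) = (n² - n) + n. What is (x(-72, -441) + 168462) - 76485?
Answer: 26183641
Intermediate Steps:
Z(n) = -4 + n² (Z(n) = -4 + ((n² - n) + n) = -4 + n²)
x(N, Q) = (-4 + N + N²)² (x(N, Q) = ((-4 + N²) + N)² = (-4 + N + N²)²)
(x(-72, -441) + 168462) - 76485 = ((-4 - 72 + (-72)²)² + 168462) - 76485 = ((-4 - 72 + 5184)² + 168462) - 76485 = (5108² + 168462) - 76485 = (26091664 + 168462) - 76485 = 26260126 - 76485 = 26183641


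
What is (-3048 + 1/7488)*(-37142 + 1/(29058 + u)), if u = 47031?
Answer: 64501221808551451/569754432 ≈ 1.1321e+8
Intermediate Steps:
(-3048 + 1/7488)*(-37142 + 1/(29058 + u)) = (-3048 + 1/7488)*(-37142 + 1/(29058 + 47031)) = (-3048 + 1/7488)*(-37142 + 1/76089) = -22823423*(-37142 + 1/76089)/7488 = -22823423/7488*(-2826097637/76089) = 64501221808551451/569754432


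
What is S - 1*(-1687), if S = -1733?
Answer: -46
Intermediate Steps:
S - 1*(-1687) = -1733 - 1*(-1687) = -1733 + 1687 = -46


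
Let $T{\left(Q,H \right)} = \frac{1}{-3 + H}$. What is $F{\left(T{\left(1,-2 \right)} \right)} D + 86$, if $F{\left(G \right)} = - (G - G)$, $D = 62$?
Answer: $86$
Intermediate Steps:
$F{\left(G \right)} = 0$ ($F{\left(G \right)} = \left(-1\right) 0 = 0$)
$F{\left(T{\left(1,-2 \right)} \right)} D + 86 = 0 \cdot 62 + 86 = 0 + 86 = 86$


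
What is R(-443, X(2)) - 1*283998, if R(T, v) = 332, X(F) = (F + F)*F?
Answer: -283666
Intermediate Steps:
X(F) = 2*F² (X(F) = (2*F)*F = 2*F²)
R(-443, X(2)) - 1*283998 = 332 - 1*283998 = 332 - 283998 = -283666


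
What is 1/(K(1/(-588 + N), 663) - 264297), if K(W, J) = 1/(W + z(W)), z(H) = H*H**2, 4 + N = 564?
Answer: -785/207495097 ≈ -3.7832e-6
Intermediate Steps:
N = 560 (N = -4 + 564 = 560)
z(H) = H**3
K(W, J) = 1/(W + W**3)
1/(K(1/(-588 + N), 663) - 264297) = 1/(1/(1/(-588 + 560) + (1/(-588 + 560))**3) - 264297) = 1/(1/(1/(-28) + (1/(-28))**3) - 264297) = 1/(1/(-1/28 + (-1/28)**3) - 264297) = 1/(1/(-1/28 - 1/21952) - 264297) = 1/(1/(-785/21952) - 264297) = 1/(-21952/785 - 264297) = 1/(-207495097/785) = -785/207495097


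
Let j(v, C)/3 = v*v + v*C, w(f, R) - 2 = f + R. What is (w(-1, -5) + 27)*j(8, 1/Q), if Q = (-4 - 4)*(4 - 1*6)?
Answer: 8901/2 ≈ 4450.5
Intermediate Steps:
Q = 16 (Q = -8*(4 - 6) = -8*(-2) = 16)
w(f, R) = 2 + R + f (w(f, R) = 2 + (f + R) = 2 + (R + f) = 2 + R + f)
j(v, C) = 3*v² + 3*C*v (j(v, C) = 3*(v*v + v*C) = 3*(v² + C*v) = 3*v² + 3*C*v)
(w(-1, -5) + 27)*j(8, 1/Q) = ((2 - 5 - 1) + 27)*(3*8*(1/16 + 8)) = (-4 + 27)*(3*8*(1/16 + 8)) = 23*(3*8*(129/16)) = 23*(387/2) = 8901/2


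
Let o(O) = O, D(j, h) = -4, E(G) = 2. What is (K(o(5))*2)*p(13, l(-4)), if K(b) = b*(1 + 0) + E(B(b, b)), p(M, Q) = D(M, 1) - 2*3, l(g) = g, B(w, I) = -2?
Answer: -140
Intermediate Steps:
p(M, Q) = -10 (p(M, Q) = -4 - 2*3 = -4 - 6 = -10)
K(b) = 2 + b (K(b) = b*(1 + 0) + 2 = b*1 + 2 = b + 2 = 2 + b)
(K(o(5))*2)*p(13, l(-4)) = ((2 + 5)*2)*(-10) = (7*2)*(-10) = 14*(-10) = -140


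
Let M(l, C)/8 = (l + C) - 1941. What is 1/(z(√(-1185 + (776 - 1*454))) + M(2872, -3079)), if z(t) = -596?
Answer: -1/17780 ≈ -5.6243e-5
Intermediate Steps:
M(l, C) = -15528 + 8*C + 8*l (M(l, C) = 8*((l + C) - 1941) = 8*((C + l) - 1941) = 8*(-1941 + C + l) = -15528 + 8*C + 8*l)
1/(z(√(-1185 + (776 - 1*454))) + M(2872, -3079)) = 1/(-596 + (-15528 + 8*(-3079) + 8*2872)) = 1/(-596 + (-15528 - 24632 + 22976)) = 1/(-596 - 17184) = 1/(-17780) = -1/17780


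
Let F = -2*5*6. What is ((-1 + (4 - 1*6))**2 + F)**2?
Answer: 2601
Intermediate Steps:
F = -60 (F = -10*6 = -60)
((-1 + (4 - 1*6))**2 + F)**2 = ((-1 + (4 - 1*6))**2 - 60)**2 = ((-1 + (4 - 6))**2 - 60)**2 = ((-1 - 2)**2 - 60)**2 = ((-3)**2 - 60)**2 = (9 - 60)**2 = (-51)**2 = 2601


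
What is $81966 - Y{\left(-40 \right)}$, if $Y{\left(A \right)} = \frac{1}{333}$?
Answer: $\frac{27294677}{333} \approx 81966.0$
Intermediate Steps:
$Y{\left(A \right)} = \frac{1}{333}$
$81966 - Y{\left(-40 \right)} = 81966 - \frac{1}{333} = \frac{27294677}{333}$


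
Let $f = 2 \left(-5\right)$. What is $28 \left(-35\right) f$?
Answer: $9800$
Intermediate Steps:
$f = -10$
$28 \left(-35\right) f = 28 \left(-35\right) \left(-10\right) = \left(-980\right) \left(-10\right) = 9800$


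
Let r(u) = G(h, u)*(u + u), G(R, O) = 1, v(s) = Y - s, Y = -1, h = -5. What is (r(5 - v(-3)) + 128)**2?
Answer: 17956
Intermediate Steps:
v(s) = -1 - s
r(u) = 2*u (r(u) = 1*(u + u) = 1*(2*u) = 2*u)
(r(5 - v(-3)) + 128)**2 = (2*(5 - (-1 - 1*(-3))) + 128)**2 = (2*(5 - (-1 + 3)) + 128)**2 = (2*(5 - 1*2) + 128)**2 = (2*(5 - 2) + 128)**2 = (2*3 + 128)**2 = (6 + 128)**2 = 134**2 = 17956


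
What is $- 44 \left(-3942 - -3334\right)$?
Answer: $26752$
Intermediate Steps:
$- 44 \left(-3942 - -3334\right) = - 44 \left(-3942 + 3334\right) = \left(-44\right) \left(-608\right) = 26752$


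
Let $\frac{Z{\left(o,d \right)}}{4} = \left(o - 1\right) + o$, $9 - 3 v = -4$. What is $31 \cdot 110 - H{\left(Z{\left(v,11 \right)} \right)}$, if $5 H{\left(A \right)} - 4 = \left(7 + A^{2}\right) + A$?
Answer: $\frac{144611}{45} \approx 3213.6$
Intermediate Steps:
$v = \frac{13}{3}$ ($v = 3 - - \frac{4}{3} = 3 + \frac{4}{3} = \frac{13}{3} \approx 4.3333$)
$Z{\left(o,d \right)} = -4 + 8 o$ ($Z{\left(o,d \right)} = 4 \left(\left(o - 1\right) + o\right) = 4 \left(\left(-1 + o\right) + o\right) = 4 \left(-1 + 2 o\right) = -4 + 8 o$)
$H{\left(A \right)} = \frac{11}{5} + \frac{A}{5} + \frac{A^{2}}{5}$ ($H{\left(A \right)} = \frac{4}{5} + \frac{\left(7 + A^{2}\right) + A}{5} = \frac{4}{5} + \frac{7 + A + A^{2}}{5} = \frac{4}{5} + \left(\frac{7}{5} + \frac{A}{5} + \frac{A^{2}}{5}\right) = \frac{11}{5} + \frac{A}{5} + \frac{A^{2}}{5}$)
$31 \cdot 110 - H{\left(Z{\left(v,11 \right)} \right)} = 31 \cdot 110 - \left(\frac{11}{5} + \frac{-4 + 8 \cdot \frac{13}{3}}{5} + \frac{\left(-4 + 8 \cdot \frac{13}{3}\right)^{2}}{5}\right) = 3410 - \left(\frac{11}{5} + \frac{-4 + \frac{104}{3}}{5} + \frac{\left(-4 + \frac{104}{3}\right)^{2}}{5}\right) = 3410 - \left(\frac{11}{5} + \frac{1}{5} \cdot \frac{92}{3} + \frac{\left(\frac{92}{3}\right)^{2}}{5}\right) = 3410 - \left(\frac{11}{5} + \frac{92}{15} + \frac{1}{5} \cdot \frac{8464}{9}\right) = 3410 - \left(\frac{11}{5} + \frac{92}{15} + \frac{8464}{45}\right) = 3410 - \frac{8839}{45} = \frac{144611}{45}$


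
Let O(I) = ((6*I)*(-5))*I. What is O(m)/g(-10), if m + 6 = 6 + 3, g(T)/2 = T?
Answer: 27/2 ≈ 13.500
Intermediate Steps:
g(T) = 2*T
m = 3 (m = -6 + (6 + 3) = -6 + 9 = 3)
O(I) = -30*I² (O(I) = (-30*I)*I = -30*I²)
O(m)/g(-10) = (-30*3²)/((2*(-10))) = -30*9/(-20) = -270*(-1/20) = 27/2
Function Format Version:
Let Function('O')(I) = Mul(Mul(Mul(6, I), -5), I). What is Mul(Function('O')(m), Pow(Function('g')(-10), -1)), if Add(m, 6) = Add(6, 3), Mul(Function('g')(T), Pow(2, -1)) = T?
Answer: Rational(27, 2) ≈ 13.500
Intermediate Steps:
Function('g')(T) = Mul(2, T)
m = 3 (m = Add(-6, Add(6, 3)) = Add(-6, 9) = 3)
Function('O')(I) = Mul(-30, Pow(I, 2)) (Function('O')(I) = Mul(Mul(-30, I), I) = Mul(-30, Pow(I, 2)))
Mul(Function('O')(m), Pow(Function('g')(-10), -1)) = Mul(Mul(-30, Pow(3, 2)), Pow(Mul(2, -10), -1)) = Mul(Mul(-30, 9), Pow(-20, -1)) = Mul(-270, Rational(-1, 20)) = Rational(27, 2)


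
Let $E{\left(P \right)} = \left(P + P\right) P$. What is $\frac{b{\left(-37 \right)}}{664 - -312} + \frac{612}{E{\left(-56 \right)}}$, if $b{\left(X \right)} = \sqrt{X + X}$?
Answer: $\frac{153}{1568} + \frac{i \sqrt{74}}{976} \approx 0.097576 + 0.0088139 i$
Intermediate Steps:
$b{\left(X \right)} = \sqrt{2} \sqrt{X}$ ($b{\left(X \right)} = \sqrt{2 X} = \sqrt{2} \sqrt{X}$)
$E{\left(P \right)} = 2 P^{2}$ ($E{\left(P \right)} = 2 P P = 2 P^{2}$)
$\frac{b{\left(-37 \right)}}{664 - -312} + \frac{612}{E{\left(-56 \right)}} = \frac{\sqrt{2} \sqrt{-37}}{664 - -312} + \frac{612}{2 \left(-56\right)^{2}} = \frac{\sqrt{2} i \sqrt{37}}{664 + 312} + \frac{612}{2 \cdot 3136} = \frac{i \sqrt{74}}{976} + \frac{612}{6272} = i \sqrt{74} \cdot \frac{1}{976} + 612 \cdot \frac{1}{6272} = \frac{i \sqrt{74}}{976} + \frac{153}{1568} = \frac{153}{1568} + \frac{i \sqrt{74}}{976}$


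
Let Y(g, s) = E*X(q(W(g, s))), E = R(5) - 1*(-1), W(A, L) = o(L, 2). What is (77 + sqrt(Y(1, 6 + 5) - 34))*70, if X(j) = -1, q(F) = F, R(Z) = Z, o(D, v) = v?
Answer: 5390 + 140*I*sqrt(10) ≈ 5390.0 + 442.72*I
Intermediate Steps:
W(A, L) = 2
E = 6 (E = 5 - 1*(-1) = 5 + 1 = 6)
Y(g, s) = -6 (Y(g, s) = 6*(-1) = -6)
(77 + sqrt(Y(1, 6 + 5) - 34))*70 = (77 + sqrt(-6 - 34))*70 = (77 + sqrt(-40))*70 = (77 + 2*I*sqrt(10))*70 = 5390 + 140*I*sqrt(10)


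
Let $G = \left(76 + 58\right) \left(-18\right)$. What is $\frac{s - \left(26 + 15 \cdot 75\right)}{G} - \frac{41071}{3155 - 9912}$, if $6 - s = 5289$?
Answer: $\frac{71268895}{8148942} \approx 8.7458$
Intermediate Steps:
$s = -5283$ ($s = 6 - 5289 = -5283$)
$G = -2412$ ($G = 134 \left(-18\right) = -2412$)
$\frac{s - \left(26 + 15 \cdot 75\right)}{G} - \frac{41071}{3155 - 9912} = \frac{-5283 - \left(26 + 15 \cdot 75\right)}{-2412} - \frac{41071}{3155 - 9912} = \left(-5283 - \left(26 + 1125\right)\right) \left(- \frac{1}{2412}\right) - \frac{41071}{-6757} = \left(-5283 - 1151\right) \left(- \frac{1}{2412}\right) - - \frac{41071}{6757} = \left(-5283 - 1151\right) \left(- \frac{1}{2412}\right) + \frac{41071}{6757} = \left(-6434\right) \left(- \frac{1}{2412}\right) + \frac{41071}{6757} = \frac{3217}{1206} + \frac{41071}{6757} = \frac{71268895}{8148942}$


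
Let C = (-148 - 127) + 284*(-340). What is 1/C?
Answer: -1/96835 ≈ -1.0327e-5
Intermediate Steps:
C = -96835 (C = -275 - 96560 = -96835)
1/C = 1/(-96835) = -1/96835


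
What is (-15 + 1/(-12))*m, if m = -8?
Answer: 362/3 ≈ 120.67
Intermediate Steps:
(-15 + 1/(-12))*m = (-15 + 1/(-12))*(-8) = (-15 + 1*(-1/12))*(-8) = (-15 - 1/12)*(-8) = -181/12*(-8) = 362/3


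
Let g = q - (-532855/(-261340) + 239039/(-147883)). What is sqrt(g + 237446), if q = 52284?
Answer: 3*sqrt(480837800174294362747891)/3864774322 ≈ 538.27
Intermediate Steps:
g = 404128455354155/7729548644 (g = 52284 - (-532855/(-261340) + 239039/(-147883)) = 52284 - (-532855*(-1/261340) + 239039*(-1/147883)) = 52284 - (106571/52268 - 239039/147883) = 52284 - 1*3265948741/7729548644 = 52284 - 3265948741/7729548644 = 404128455354155/7729548644 ≈ 52284.)
sqrt(g + 237446) = sqrt(404128455354155/7729548644 + 237446) = sqrt(2239478862677379/7729548644) = 3*sqrt(480837800174294362747891)/3864774322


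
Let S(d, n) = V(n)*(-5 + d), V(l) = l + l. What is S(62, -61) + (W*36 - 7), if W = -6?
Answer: -7177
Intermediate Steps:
V(l) = 2*l
S(d, n) = 2*n*(-5 + d) (S(d, n) = (2*n)*(-5 + d) = 2*n*(-5 + d))
S(62, -61) + (W*36 - 7) = 2*(-61)*(-5 + 62) + (-6*36 - 7) = 2*(-61)*57 + (-216 - 7) = -6954 - 223 = -7177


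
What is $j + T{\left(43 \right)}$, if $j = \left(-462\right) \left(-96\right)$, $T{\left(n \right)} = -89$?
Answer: $44263$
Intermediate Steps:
$j = 44352$
$j + T{\left(43 \right)} = 44352 - 89 = 44263$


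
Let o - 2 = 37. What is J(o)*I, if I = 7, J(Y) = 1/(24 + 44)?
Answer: 7/68 ≈ 0.10294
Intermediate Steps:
o = 39 (o = 2 + 37 = 39)
J(Y) = 1/68
J(o)*I = (1/68)*7 = 7/68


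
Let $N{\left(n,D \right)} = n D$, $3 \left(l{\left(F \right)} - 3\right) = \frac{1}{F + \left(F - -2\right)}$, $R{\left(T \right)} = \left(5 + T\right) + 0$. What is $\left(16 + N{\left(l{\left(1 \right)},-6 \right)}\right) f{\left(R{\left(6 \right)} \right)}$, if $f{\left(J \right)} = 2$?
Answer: $-5$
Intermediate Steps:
$R{\left(T \right)} = 5 + T$
$l{\left(F \right)} = 3 + \frac{1}{3 \left(2 + 2 F\right)}$ ($l{\left(F \right)} = 3 + \frac{1}{3 \left(F + \left(F - -2\right)\right)} = 3 + \frac{1}{3 \left(F + \left(F + 2\right)\right)} = 3 + \frac{1}{3 \left(F + \left(2 + F\right)\right)} = 3 + \frac{1}{3 \left(2 + 2 F\right)}$)
$N{\left(n,D \right)} = D n$
$\left(16 + N{\left(l{\left(1 \right)},-6 \right)}\right) f{\left(R{\left(6 \right)} \right)} = \left(16 - 6 \frac{19 + 18 \cdot 1}{6 \left(1 + 1\right)}\right) 2 = \left(16 - 6 \frac{19 + 18}{6 \cdot 2}\right) 2 = \left(16 - 6 \cdot \frac{1}{6} \cdot \frac{1}{2} \cdot 37\right) 2 = \left(16 - \frac{37}{2}\right) 2 = \left(- \frac{5}{2}\right) 2 = -5$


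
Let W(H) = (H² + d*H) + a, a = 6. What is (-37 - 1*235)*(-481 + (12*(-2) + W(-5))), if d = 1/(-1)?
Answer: 127568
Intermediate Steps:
d = -1
W(H) = 6 + H² - H (W(H) = (H² - H) + 6 = 6 + H² - H)
(-37 - 1*235)*(-481 + (12*(-2) + W(-5))) = (-37 - 1*235)*(-481 + (12*(-2) + (6 + (-5)² - 1*(-5)))) = (-37 - 235)*(-481 + (-24 + (6 + 25 + 5))) = -272*(-481 + (-24 + 36)) = -272*(-481 + 12) = -272*(-469) = 127568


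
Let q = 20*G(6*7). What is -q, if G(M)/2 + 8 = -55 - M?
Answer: 4200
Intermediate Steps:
G(M) = -126 - 2*M (G(M) = -16 + 2*(-55 - M) = -16 + (-110 - 2*M) = -126 - 2*M)
q = -4200 (q = 20*(-126 - 12*7) = 20*(-126 - 2*42) = 20*(-126 - 84) = 20*(-210) = -4200)
-q = -1*(-4200) = 4200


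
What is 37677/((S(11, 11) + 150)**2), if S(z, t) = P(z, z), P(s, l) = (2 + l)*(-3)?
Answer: 12559/4107 ≈ 3.0579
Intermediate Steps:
P(s, l) = -6 - 3*l
S(z, t) = -6 - 3*z
37677/((S(11, 11) + 150)**2) = 37677/(((-6 - 3*11) + 150)**2) = 37677/(((-6 - 33) + 150)**2) = 37677/((-39 + 150)**2) = 37677/(111**2) = 37677/12321 = 37677*(1/12321) = 12559/4107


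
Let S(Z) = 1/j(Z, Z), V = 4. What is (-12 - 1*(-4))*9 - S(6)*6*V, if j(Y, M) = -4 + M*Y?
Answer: -291/4 ≈ -72.750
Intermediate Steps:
S(Z) = 1/(-4 + Z²) (S(Z) = 1/(-4 + Z*Z) = 1/(-4 + Z²))
(-12 - 1*(-4))*9 - S(6)*6*V = (-12 - 1*(-4))*9 - 6/(-4 + 6²)*4 = (-12 + 4)*9 - 6/(-4 + 36)*4 = -8*9 - 6/32*4 = -72 - (1/32)*6*4 = -72 - 3*4/16 = -72 - 1*¾ = -72 - ¾ = -291/4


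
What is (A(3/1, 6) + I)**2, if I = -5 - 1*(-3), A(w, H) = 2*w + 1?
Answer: 25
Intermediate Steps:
A(w, H) = 1 + 2*w
I = -2 (I = -5 + 3 = -2)
(A(3/1, 6) + I)**2 = ((1 + 2*(3/1)) - 2)**2 = ((1 + 2*(3*1)) - 2)**2 = ((1 + 2*3) - 2)**2 = ((1 + 6) - 2)**2 = (7 - 2)**2 = 5**2 = 25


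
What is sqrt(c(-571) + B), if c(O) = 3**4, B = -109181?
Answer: 10*I*sqrt(1091) ≈ 330.3*I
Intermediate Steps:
c(O) = 81
sqrt(c(-571) + B) = sqrt(81 - 109181) = sqrt(-109100) = 10*I*sqrt(1091)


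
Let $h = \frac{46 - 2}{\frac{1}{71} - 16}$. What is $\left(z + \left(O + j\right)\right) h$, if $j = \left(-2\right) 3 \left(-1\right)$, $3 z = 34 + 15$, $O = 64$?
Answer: $- \frac{809116}{3405} \approx -237.63$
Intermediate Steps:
$z = \frac{49}{3}$ ($z = \frac{34 + 15}{3} = \frac{1}{3} \cdot 49 = \frac{49}{3} \approx 16.333$)
$h = - \frac{3124}{1135}$ ($h = \frac{44}{\frac{1}{71} - 16} = \frac{44}{- \frac{1135}{71}} = 44 \left(- \frac{71}{1135}\right) = - \frac{3124}{1135} \approx -2.7524$)
$j = 6$ ($j = \left(-6\right) \left(-1\right) = 6$)
$\left(z + \left(O + j\right)\right) h = \left(\frac{49}{3} + \left(64 + 6\right)\right) \left(- \frac{3124}{1135}\right) = \left(\frac{49}{3} + 70\right) \left(- \frac{3124}{1135}\right) = \frac{259}{3} \left(- \frac{3124}{1135}\right) = - \frac{809116}{3405}$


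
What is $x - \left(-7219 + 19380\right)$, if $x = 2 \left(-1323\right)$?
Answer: $-14807$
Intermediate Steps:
$x = -2646$
$x - \left(-7219 + 19380\right) = -2646 - \left(-7219 + 19380\right) = -2646 - 12161 = -14807$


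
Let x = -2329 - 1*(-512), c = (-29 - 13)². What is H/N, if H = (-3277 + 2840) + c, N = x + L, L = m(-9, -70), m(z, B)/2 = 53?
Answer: -1327/1711 ≈ -0.77557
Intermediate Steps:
m(z, B) = 106 (m(z, B) = 2*53 = 106)
c = 1764 (c = (-42)² = 1764)
x = -1817 (x = -2329 + 512 = -1817)
L = 106
N = -1711 (N = -1817 + 106 = -1711)
H = 1327 (H = (-3277 + 2840) + 1764 = -437 + 1764 = 1327)
H/N = 1327/(-1711) = 1327*(-1/1711) = -1327/1711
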